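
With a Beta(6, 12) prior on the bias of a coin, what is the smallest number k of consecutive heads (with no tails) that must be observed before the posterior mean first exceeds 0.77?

After k heads and 0 tails the posterior is Beta(6+k, 12), with mean (6+k)/(6+12+k).
Set (6+k)/(18+k) > 0.77 and solve: k > (0.77·18 − 6)/(1 − 0.77) = 34.174.
The smallest integer exceeding 34.174 is 35, and checking k=35: (41)/(53) = 0.7736 > 0.77.

k = 35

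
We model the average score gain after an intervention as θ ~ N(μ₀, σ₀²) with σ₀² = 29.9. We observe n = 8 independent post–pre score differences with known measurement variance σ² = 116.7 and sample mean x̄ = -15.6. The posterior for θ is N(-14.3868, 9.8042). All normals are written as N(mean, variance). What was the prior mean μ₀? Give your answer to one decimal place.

μ₀ = -11.9

The posterior mean is a precision-weighted average: μ_n = (τ₀μ₀ + τ_data·x̄)/(τ₀+τ_data), with τ₀=1/σ₀² and τ_data=n/σ².
Here τ₀ = 1/29.9 = 0.033445 and τ_data = 8/116.7 = 0.068552, so τ_n = 0.101997.
Rearranging for μ₀: μ₀ = (μ_n·τ_n − τ_data·x̄)/τ₀ = (-14.3868·0.101997 − 0.068552·-15.6) / 0.033445 = -0.397999/0.033445 ≈ -11.9.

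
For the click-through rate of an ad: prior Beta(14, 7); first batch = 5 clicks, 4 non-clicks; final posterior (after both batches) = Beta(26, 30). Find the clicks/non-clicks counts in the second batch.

Sequential conjugate updates are equivalent to a single update on the pooled data, so total successes = posterior α − prior α and total failures = posterior β − prior β.
Total across both batches: 26−14=12 clicks, 30−7=23 non-clicks.
Subtract the first batch: 12−5=7 clicks and 23−4=19 non-clicks.

7 clicks and 19 non-clicks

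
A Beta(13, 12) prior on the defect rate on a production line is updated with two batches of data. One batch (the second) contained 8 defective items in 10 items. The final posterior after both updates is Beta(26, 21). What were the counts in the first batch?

5 defective items and 7 good items

Because Beta–binomial updating is additive in the counts, the combined data contributed (α_post−α_prior, β_post−β_prior) successes and failures.
Total across both batches: 26−13=13 defective items, 21−12=9 good items.
Subtract the second batch: 13−8=5 defective items and 9−2=7 good items.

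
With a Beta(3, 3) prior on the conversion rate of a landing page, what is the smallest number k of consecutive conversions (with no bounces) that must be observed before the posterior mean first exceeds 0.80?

k = 10

After k conversions and 0 bounces the posterior is Beta(3+k, 3), with mean (3+k)/(3+3+k).
Set (3+k)/(6+k) > 0.80 and solve: k > (0.80·6 − 3)/(1 − 0.80) = 9.000.
The smallest integer exceeding 9.000 is 10.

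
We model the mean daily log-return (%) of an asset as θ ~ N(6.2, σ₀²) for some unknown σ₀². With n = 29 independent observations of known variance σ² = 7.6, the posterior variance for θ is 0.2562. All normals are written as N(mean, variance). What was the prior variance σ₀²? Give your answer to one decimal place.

Posterior precision equals prior precision plus data precision: 1/σ_n² = 1/σ₀² + n/σ².
So 1/σ₀² = 1/0.2562 − 29/7.6 = 3.903201 − 3.815789 = 0.087412.
Hence σ₀² = 1/0.087412 ≈ 11.4.

σ₀² = 11.4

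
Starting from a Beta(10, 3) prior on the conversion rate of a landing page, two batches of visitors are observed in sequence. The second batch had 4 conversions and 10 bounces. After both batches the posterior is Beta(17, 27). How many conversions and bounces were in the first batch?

3 conversions and 14 bounces

Because Beta–binomial updating is additive in the counts, the combined data contributed (α_post−α_prior, β_post−β_prior) successes and failures.
Total across both batches: 17−10=7 conversions, 27−3=24 bounces.
Subtract the second batch: 7−4=3 conversions and 24−10=14 bounces.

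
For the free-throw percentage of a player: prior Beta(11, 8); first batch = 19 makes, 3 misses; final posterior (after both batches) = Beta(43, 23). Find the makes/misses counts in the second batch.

Sequential conjugate updates are equivalent to a single update on the pooled data, so total successes = posterior α − prior α and total failures = posterior β − prior β.
Total across both batches: 43−11=32 makes, 23−8=15 misses.
Subtract the first batch: 32−19=13 makes and 15−3=12 misses.

13 makes and 12 misses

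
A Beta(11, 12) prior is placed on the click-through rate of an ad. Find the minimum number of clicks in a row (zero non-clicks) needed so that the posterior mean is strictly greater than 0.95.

After k clicks and 0 non-clicks the posterior is Beta(11+k, 12), with mean (11+k)/(11+12+k).
Set (11+k)/(23+k) > 0.95 and solve: k > (0.95·23 − 11)/(1 − 0.95) = 217.000.
The smallest integer exceeding 217.000 is 218.

k = 218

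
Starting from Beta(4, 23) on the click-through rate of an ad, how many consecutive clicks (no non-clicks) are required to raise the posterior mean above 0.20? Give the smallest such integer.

After k clicks and 0 non-clicks the posterior is Beta(4+k, 23), with mean (4+k)/(4+23+k).
Set (4+k)/(27+k) > 0.20 and solve: k > (0.20·27 − 4)/(1 − 0.20) = 1.750.
The smallest integer exceeding 1.750 is 2.

k = 2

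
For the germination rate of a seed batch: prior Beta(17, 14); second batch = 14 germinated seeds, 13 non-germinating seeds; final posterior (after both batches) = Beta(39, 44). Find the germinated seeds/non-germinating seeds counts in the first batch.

8 germinated seeds and 17 non-germinating seeds

Sequential conjugate updates are equivalent to a single update on the pooled data, so total successes = posterior α − prior α and total failures = posterior β − prior β.
Total across both batches: 39−17=22 germinated seeds, 44−14=30 non-germinating seeds.
Subtract the second batch: 22−14=8 germinated seeds and 30−13=17 non-germinating seeds.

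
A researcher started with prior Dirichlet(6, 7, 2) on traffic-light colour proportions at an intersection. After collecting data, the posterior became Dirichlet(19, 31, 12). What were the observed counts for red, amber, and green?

For a Dirichlet(α) prior with multinomial counts c, the posterior is Dirichlet(α + c) componentwise.
Counts are posterior − prior componentwise: 19−6=13, 31−7=24, 12−2=10.

counts (13, 24, 10)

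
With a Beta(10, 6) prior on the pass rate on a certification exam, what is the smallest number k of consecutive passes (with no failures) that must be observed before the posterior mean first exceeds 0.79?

After k passes and 0 failures the posterior is Beta(10+k, 6), with mean (10+k)/(10+6+k).
Set (10+k)/(16+k) > 0.79 and solve: k > (0.79·16 − 10)/(1 − 0.79) = 12.571.
The smallest integer exceeding 12.571 is 13, and checking k=13: (23)/(29) = 0.7931 > 0.79.

k = 13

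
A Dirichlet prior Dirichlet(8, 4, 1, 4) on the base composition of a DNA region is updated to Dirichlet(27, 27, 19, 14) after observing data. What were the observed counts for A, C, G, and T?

For a Dirichlet(α) prior with multinomial counts c, the posterior is Dirichlet(α + c) componentwise.
Counts are posterior − prior componentwise: 27−8=19, 27−4=23, 19−1=18, 14−4=10.

counts (19, 23, 18, 10)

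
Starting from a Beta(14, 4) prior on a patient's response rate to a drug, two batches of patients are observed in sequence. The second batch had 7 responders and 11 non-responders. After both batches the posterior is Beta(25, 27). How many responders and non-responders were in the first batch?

4 responders and 12 non-responders

Sequential conjugate updates are equivalent to a single update on the pooled data, so total successes = posterior α − prior α and total failures = posterior β − prior β.
Total across both batches: 25−14=11 responders, 27−4=23 non-responders.
Subtract the second batch: 11−7=4 responders and 23−11=12 non-responders.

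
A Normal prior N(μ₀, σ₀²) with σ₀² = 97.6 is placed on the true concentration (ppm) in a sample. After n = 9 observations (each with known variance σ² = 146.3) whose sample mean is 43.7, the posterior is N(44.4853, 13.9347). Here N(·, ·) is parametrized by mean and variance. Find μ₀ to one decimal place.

μ₀ = 49.2

The posterior mean is a precision-weighted average: μ_n = (τ₀μ₀ + τ_data·x̄)/(τ₀+τ_data), with τ₀=1/σ₀² and τ_data=n/σ².
Here τ₀ = 1/97.6 = 0.010246 and τ_data = 9/146.3 = 0.061517, so τ_n = 0.071763.
Rearranging for μ₀: μ₀ = (μ_n·τ_n − τ_data·x̄)/τ₀ = (44.4853·0.071763 − 0.061517·43.7) / 0.010246 = 0.504106/0.010246 ≈ 49.2.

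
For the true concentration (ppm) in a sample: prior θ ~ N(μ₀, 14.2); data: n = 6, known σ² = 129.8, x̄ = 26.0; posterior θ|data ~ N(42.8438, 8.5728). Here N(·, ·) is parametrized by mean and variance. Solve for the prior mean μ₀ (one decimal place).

μ₀ = 53.9

With known observation variance, the Normal–Normal posterior has precision τ_n = τ₀ + n/σ² and mean μ_n = (τ₀μ₀ + (n/σ²)x̄)/τ_n.
Here τ₀ = 1/14.2 = 0.070423 and τ_data = 6/129.8 = 0.046225, so τ_n = 0.116648.
Rearranging for μ₀: μ₀ = (μ_n·τ_n − τ_data·x̄)/τ₀ = (42.8438·0.116648 − 0.046225·26.0) / 0.070423 = 3.795794/0.070423 ≈ 53.9.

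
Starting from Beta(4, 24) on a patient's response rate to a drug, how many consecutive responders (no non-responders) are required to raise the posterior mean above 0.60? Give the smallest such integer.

k = 33

After k responders and 0 non-responders the posterior is Beta(4+k, 24), with mean (4+k)/(4+24+k).
Set (4+k)/(28+k) > 0.60 and solve: k > (0.60·28 − 4)/(1 − 0.60) = 32.000.
The smallest integer exceeding 32.000 is 33.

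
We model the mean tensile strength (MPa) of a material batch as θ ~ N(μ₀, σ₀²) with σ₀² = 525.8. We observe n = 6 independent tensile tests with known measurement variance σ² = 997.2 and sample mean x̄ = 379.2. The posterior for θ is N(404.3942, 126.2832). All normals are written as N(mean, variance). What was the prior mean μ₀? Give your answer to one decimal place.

The posterior mean is a precision-weighted average: μ_n = (τ₀μ₀ + τ_data·x̄)/(τ₀+τ_data), with τ₀=1/σ₀² and τ_data=n/σ².
Here τ₀ = 1/525.8 = 0.001902 and τ_data = 6/997.2 = 0.006017, so τ_n = 0.007919.
Rearranging for μ₀: μ₀ = (μ_n·τ_n − τ_data·x̄)/τ₀ = (404.3942·0.007919 − 0.006017·379.2) / 0.001902 = 0.920751/0.001902 ≈ 484.1.

μ₀ = 484.1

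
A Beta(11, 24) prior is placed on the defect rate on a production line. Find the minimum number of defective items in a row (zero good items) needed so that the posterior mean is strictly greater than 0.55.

After k defective items and 0 good items the posterior is Beta(11+k, 24), with mean (11+k)/(11+24+k).
Set (11+k)/(35+k) > 0.55 and solve: k > (0.55·35 − 11)/(1 − 0.55) = 18.333.
The smallest integer exceeding 18.333 is 19, and checking k=19: (30)/(54) = 0.5556 > 0.55.

k = 19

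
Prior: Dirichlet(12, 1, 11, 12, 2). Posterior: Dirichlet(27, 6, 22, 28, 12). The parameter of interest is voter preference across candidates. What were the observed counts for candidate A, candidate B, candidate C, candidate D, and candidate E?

For a Dirichlet(α) prior with multinomial counts c, the posterior is Dirichlet(α + c) componentwise.
Counts are posterior − prior componentwise: 27−12=15, 6−1=5, 22−11=11, 28−12=16, 12−2=10.

counts (15, 5, 11, 16, 10)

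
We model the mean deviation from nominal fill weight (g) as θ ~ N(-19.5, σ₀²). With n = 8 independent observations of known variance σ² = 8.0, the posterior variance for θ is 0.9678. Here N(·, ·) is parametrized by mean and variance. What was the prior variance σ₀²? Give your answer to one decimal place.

σ₀² = 30.1

Posterior precision equals prior precision plus data precision: 1/σ_n² = 1/σ₀² + n/σ².
So 1/σ₀² = 1/0.9678 − 8/8.0 = 1.033271 − 1.000000 = 0.033271.
Hence σ₀² = 1/0.033271 ≈ 30.1.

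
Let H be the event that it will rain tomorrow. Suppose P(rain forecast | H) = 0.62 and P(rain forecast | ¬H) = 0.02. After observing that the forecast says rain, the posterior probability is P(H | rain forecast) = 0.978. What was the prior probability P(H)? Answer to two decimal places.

In odds form, posterior odds = prior odds × likelihood ratio, so prior odds = posterior odds ÷ LR.
Posterior odds = 0.978/(1−0.978) = 44.4545. LR = 0.62/0.02 = 31.0000.
Prior odds = 44.4545/31.0000 = 1.4340, so P(H) = 1.4340/(1+1.4340) ≈ 0.59.

P(H) = 0.59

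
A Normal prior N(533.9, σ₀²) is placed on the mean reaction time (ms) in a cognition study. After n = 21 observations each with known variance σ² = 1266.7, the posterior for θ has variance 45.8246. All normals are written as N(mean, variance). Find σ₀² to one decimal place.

σ₀² = 190.7

For the Normal–Normal model with known σ², precisions add: τ_n = τ₀ + n/σ².
So 1/σ₀² = 1/45.8246 − 21/1266.7 = 0.021822 − 0.016579 = 0.005243.
Hence σ₀² = 1/0.005243 ≈ 190.7.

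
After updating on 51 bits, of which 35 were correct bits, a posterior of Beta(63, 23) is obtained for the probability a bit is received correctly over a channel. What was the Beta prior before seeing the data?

Under Beta–binomial conjugacy the posterior parameters are (a+s, b+f).
So a = 63 − 35 = 28 and b = 23 − 16 = 7.

Beta(28, 7)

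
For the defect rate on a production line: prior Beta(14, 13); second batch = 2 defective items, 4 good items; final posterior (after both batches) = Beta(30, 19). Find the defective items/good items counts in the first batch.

14 defective items and 2 good items

Sequential conjugate updates are equivalent to a single update on the pooled data, so total successes = posterior α − prior α and total failures = posterior β − prior β.
Total across both batches: 30−14=16 defective items, 19−13=6 good items.
Subtract the second batch: 16−2=14 defective items and 6−4=2 good items.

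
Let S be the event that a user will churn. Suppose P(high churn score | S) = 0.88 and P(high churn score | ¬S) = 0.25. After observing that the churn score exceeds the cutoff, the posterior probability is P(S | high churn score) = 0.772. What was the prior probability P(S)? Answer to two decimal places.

Bayes' rule in odds form gives O(S|E) = O(S)·[P(E|S)/P(E|¬S)], hence O(S) = O(S|E)/LR.
Posterior odds = 0.772/(1−0.772) = 3.3860. LR = 0.88/0.25 = 3.5200.
Prior odds = 3.3860/3.5200 = 0.9619, so P(S) = 0.9619/(1+0.9619) ≈ 0.49.

P(S) = 0.49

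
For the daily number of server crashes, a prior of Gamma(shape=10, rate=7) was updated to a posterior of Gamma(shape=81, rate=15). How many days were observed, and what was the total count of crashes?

A Gamma(α, β) prior (rate parametrization) on a Poisson rate with n observations summing to S gives posterior Gamma(α+S, β+n).
Matching: Σxᵢ = 81 − 10 = 71 and n = 15 − 7 = 8.

n = 8 days with total 71 crashes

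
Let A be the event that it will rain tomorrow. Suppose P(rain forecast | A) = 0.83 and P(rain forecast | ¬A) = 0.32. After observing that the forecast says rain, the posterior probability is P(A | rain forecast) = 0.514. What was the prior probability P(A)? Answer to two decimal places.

P(A) = 0.29

Bayes' rule in odds form gives O(A|E) = O(A)·[P(E|A)/P(E|¬A)], hence O(A) = O(A|E)/LR.
Posterior odds = 0.514/(1−0.514) = 1.0576. LR = 0.83/0.32 = 2.5938.
Prior odds = 1.0576/2.5938 = 0.4077, so P(A) = 0.4077/(1+0.4077) ≈ 0.29.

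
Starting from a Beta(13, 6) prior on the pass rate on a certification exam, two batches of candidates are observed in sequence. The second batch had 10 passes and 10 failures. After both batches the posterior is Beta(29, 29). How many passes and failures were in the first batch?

6 passes and 13 failures

Sequential conjugate updates are equivalent to a single update on the pooled data, so total successes = posterior α − prior α and total failures = posterior β − prior β.
Total across both batches: 29−13=16 passes, 29−6=23 failures.
Subtract the second batch: 16−10=6 passes and 23−10=13 failures.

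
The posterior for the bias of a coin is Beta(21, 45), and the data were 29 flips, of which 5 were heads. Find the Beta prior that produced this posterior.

Beta is conjugate to the binomial likelihood: posterior = Beta(α+s, β+f).
Subtract the data counts: 21−5=16, 45−24=21.

Beta(16, 21)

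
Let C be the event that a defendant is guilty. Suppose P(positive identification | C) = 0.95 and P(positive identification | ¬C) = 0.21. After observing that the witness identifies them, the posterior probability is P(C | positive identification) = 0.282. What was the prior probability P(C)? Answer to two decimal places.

P(C) = 0.08

Bayes' rule in odds form gives O(C|E) = O(C)·[P(E|C)/P(E|¬C)], hence O(C) = O(C|E)/LR.
Posterior odds = 0.282/(1−0.282) = 0.3928. LR = 0.95/0.21 = 4.5238.
Prior odds = 0.3928/4.5238 = 0.0868, so P(C) = 0.0868/(1+0.0868) ≈ 0.08.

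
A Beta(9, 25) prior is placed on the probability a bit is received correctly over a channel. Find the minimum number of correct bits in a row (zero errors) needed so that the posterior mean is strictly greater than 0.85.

After k correct bits and 0 errors the posterior is Beta(9+k, 25), with mean (9+k)/(9+25+k).
Set (9+k)/(34+k) > 0.85 and solve: k > (0.85·34 − 9)/(1 − 0.85) = 132.667.
The smallest integer exceeding 132.667 is 133.

k = 133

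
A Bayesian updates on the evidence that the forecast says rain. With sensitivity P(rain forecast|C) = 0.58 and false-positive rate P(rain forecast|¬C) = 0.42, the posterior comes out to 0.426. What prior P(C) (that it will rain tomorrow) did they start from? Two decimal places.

Bayes' rule in odds form gives O(C|E) = O(C)·[P(E|C)/P(E|¬C)], hence O(C) = O(C|E)/LR.
Posterior odds = 0.426/(1−0.426) = 0.7422. LR = 0.58/0.42 = 1.3810.
Prior odds = 0.7422/1.3810 = 0.5374, so P(C) = 0.5374/(1+0.5374) ≈ 0.35.

P(C) = 0.35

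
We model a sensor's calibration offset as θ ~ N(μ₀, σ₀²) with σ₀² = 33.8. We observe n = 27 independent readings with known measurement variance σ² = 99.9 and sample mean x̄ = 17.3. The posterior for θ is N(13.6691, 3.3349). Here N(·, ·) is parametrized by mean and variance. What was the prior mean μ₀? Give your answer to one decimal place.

The posterior mean is a precision-weighted average: μ_n = (τ₀μ₀ + τ_data·x̄)/(τ₀+τ_data), with τ₀=1/σ₀² and τ_data=n/σ².
Here τ₀ = 1/33.8 = 0.029586 and τ_data = 27/99.9 = 0.270270, so τ_n = 0.299856.
Rearranging for μ₀: μ₀ = (μ_n·τ_n − τ_data·x̄)/τ₀ = (13.6691·0.299856 − 0.270270·17.3) / 0.029586 = -0.576909/0.029586 ≈ -19.5.

μ₀ = -19.5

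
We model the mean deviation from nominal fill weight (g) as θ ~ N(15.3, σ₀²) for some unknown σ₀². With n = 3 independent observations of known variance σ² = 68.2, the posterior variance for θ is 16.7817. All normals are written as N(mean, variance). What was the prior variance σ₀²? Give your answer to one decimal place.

σ₀² = 64.1

Posterior precision equals prior precision plus data precision: 1/σ_n² = 1/σ₀² + n/σ².
So 1/σ₀² = 1/16.7817 − 3/68.2 = 0.059589 − 0.043988 = 0.015601.
Hence σ₀² = 1/0.015601 ≈ 64.1.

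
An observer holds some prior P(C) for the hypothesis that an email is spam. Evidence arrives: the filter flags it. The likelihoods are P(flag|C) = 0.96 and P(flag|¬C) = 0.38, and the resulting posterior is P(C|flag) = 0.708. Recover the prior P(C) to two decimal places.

In odds form, posterior odds = prior odds × likelihood ratio, so prior odds = posterior odds ÷ LR.
Posterior odds = 0.708/(1−0.708) = 2.4247. LR = 0.96/0.38 = 2.5263.
Prior odds = 2.4247/2.5263 = 0.9598, so P(C) = 0.9598/(1+0.9598) ≈ 0.49.

P(C) = 0.49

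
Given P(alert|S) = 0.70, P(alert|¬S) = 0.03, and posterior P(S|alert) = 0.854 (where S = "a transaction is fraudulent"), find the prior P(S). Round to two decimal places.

P(S) = 0.20

Bayes' rule in odds form gives O(S|E) = O(S)·[P(E|S)/P(E|¬S)], hence O(S) = O(S|E)/LR.
Posterior odds = 0.854/(1−0.854) = 5.8493. LR = 0.70/0.03 = 23.3333.
Prior odds = 5.8493/23.3333 = 0.2507, so P(S) = 0.2507/(1+0.2507) ≈ 0.20.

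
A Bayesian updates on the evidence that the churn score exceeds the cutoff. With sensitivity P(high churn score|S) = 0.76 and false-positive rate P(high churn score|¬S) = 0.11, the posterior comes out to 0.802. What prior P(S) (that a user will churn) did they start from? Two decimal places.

In odds form, posterior odds = prior odds × likelihood ratio, so prior odds = posterior odds ÷ LR.
Posterior odds = 0.802/(1−0.802) = 4.0505. LR = 0.76/0.11 = 6.9091.
Prior odds = 4.0505/6.9091 = 0.5863, so P(S) = 0.5863/(1+0.5863) ≈ 0.37.

P(S) = 0.37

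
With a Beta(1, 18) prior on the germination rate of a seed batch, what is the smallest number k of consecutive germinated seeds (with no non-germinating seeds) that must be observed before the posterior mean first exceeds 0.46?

After k germinated seeds and 0 non-germinating seeds the posterior is Beta(1+k, 18), with mean (1+k)/(1+18+k).
Set (1+k)/(19+k) > 0.46 and solve: k > (0.46·19 − 1)/(1 − 0.46) = 14.333.
The smallest integer exceeding 14.333 is 15, and checking k=15: (16)/(34) = 0.4706 > 0.46.

k = 15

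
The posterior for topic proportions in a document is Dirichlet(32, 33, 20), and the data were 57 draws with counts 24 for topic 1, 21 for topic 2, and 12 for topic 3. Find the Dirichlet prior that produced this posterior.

Dirichlet(8, 12, 8)

For a Dirichlet(α) prior with multinomial counts c, the posterior is Dirichlet(α + c) componentwise.
Subtract each count from the matching posterior parameter: 32−24=8, 33−21=12, 20−12=8.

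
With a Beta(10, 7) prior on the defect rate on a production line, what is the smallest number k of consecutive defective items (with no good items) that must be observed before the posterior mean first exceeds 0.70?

After k defective items and 0 good items the posterior is Beta(10+k, 7), with mean (10+k)/(10+7+k).
Set (10+k)/(17+k) > 0.70 and solve: k > (0.70·17 − 10)/(1 − 0.70) = 6.333.
The smallest integer exceeding 6.333 is 7.

k = 7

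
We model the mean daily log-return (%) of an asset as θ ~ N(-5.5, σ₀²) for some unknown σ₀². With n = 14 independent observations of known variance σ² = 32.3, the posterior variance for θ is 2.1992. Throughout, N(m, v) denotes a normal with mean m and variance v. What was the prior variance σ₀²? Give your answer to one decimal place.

σ₀² = 47.0

Posterior precision equals prior precision plus data precision: 1/σ_n² = 1/σ₀² + n/σ².
So 1/σ₀² = 1/2.1992 − 14/32.3 = 0.454711 − 0.433437 = 0.021274.
Hence σ₀² = 1/0.021274 ≈ 47.0.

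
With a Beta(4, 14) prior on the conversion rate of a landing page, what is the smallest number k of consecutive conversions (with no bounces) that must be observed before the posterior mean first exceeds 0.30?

After k conversions and 0 bounces the posterior is Beta(4+k, 14), with mean (4+k)/(4+14+k).
Set (4+k)/(18+k) > 0.30 and solve: k > (0.30·18 − 4)/(1 − 0.30) = 2.000.
The smallest integer exceeding 2.000 is 3.

k = 3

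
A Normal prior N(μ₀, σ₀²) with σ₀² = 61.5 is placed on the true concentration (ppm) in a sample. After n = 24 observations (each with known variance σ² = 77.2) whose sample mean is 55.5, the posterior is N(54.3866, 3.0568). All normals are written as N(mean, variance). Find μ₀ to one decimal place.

μ₀ = 33.1

With known observation variance, the Normal–Normal posterior has precision τ_n = τ₀ + n/σ² and mean μ_n = (τ₀μ₀ + (n/σ²)x̄)/τ_n.
Here τ₀ = 1/61.5 = 0.016260 and τ_data = 24/77.2 = 0.310881, so τ_n = 0.327141.
Rearranging for μ₀: μ₀ = (μ_n·τ_n − τ_data·x̄)/τ₀ = (54.3866·0.327141 − 0.310881·55.5) / 0.016260 = 0.538191/0.016260 ≈ 33.1.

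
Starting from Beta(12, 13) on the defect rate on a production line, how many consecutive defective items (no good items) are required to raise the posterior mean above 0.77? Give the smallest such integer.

After k defective items and 0 good items the posterior is Beta(12+k, 13), with mean (12+k)/(12+13+k).
Set (12+k)/(25+k) > 0.77 and solve: k > (0.77·25 − 12)/(1 − 0.77) = 31.522.
The smallest integer exceeding 31.522 is 32, and checking k=32: (44)/(57) = 0.7719 > 0.77.

k = 32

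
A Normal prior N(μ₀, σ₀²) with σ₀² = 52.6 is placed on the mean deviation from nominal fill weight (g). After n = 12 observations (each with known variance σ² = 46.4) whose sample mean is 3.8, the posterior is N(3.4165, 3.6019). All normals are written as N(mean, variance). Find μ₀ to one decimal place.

The posterior mean is a precision-weighted average: μ_n = (τ₀μ₀ + τ_data·x̄)/(τ₀+τ_data), with τ₀=1/σ₀² and τ_data=n/σ².
Here τ₀ = 1/52.6 = 0.019011 and τ_data = 12/46.4 = 0.258621, so τ_n = 0.277632.
Rearranging for μ₀: μ₀ = (μ_n·τ_n − τ_data·x̄)/τ₀ = (3.4165·0.277632 − 0.258621·3.8) / 0.019011 = -0.034230/0.019011 ≈ -1.8.

μ₀ = -1.8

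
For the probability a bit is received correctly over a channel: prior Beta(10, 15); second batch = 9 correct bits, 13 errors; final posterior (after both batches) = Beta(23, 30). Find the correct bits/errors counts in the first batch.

4 correct bits and 2 errors

Because Beta–binomial updating is additive in the counts, the combined data contributed (α_post−α_prior, β_post−β_prior) successes and failures.
Total across both batches: 23−10=13 correct bits, 30−15=15 errors.
Subtract the second batch: 13−9=4 correct bits and 15−13=2 errors.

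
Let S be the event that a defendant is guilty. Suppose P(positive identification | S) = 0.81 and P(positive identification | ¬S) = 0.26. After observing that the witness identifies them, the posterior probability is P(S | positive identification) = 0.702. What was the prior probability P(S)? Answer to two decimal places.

P(S) = 0.43

In odds form, posterior odds = prior odds × likelihood ratio, so prior odds = posterior odds ÷ LR.
Posterior odds = 0.702/(1−0.702) = 2.3557. LR = 0.81/0.26 = 3.1154.
Prior odds = 2.3557/3.1154 = 0.7561, so P(S) = 0.7561/(1+0.7561) ≈ 0.43.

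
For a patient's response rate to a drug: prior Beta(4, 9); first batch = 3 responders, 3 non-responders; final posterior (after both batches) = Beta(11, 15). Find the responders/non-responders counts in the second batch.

4 responders and 3 non-responders

Because Beta–binomial updating is additive in the counts, the combined data contributed (α_post−α_prior, β_post−β_prior) successes and failures.
Total across both batches: 11−4=7 responders, 15−9=6 non-responders.
Subtract the first batch: 7−3=4 responders and 6−3=3 non-responders.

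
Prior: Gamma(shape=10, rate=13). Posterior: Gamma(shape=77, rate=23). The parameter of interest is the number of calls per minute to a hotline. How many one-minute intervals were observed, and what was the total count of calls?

n = 10 one-minute intervals with total 67 calls

Gamma–Poisson conjugacy: posterior shape = α + Σxᵢ, posterior rate = β + n.
Matching: Σxᵢ = 77 − 10 = 67 and n = 23 − 13 = 10.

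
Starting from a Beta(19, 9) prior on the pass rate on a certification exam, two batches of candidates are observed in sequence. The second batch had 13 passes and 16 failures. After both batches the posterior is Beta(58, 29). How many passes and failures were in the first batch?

Sequential conjugate updates are equivalent to a single update on the pooled data, so total successes = posterior α − prior α and total failures = posterior β − prior β.
Total across both batches: 58−19=39 passes, 29−9=20 failures.
Subtract the second batch: 39−13=26 passes and 20−16=4 failures.

26 passes and 4 failures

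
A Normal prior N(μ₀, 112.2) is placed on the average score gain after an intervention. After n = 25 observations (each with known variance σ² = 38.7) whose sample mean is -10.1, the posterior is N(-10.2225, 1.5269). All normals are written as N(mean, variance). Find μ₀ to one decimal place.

μ₀ = -19.1

The posterior mean is a precision-weighted average: μ_n = (τ₀μ₀ + τ_data·x̄)/(τ₀+τ_data), with τ₀=1/σ₀² and τ_data=n/σ².
Here τ₀ = 1/112.2 = 0.008913 and τ_data = 25/38.7 = 0.645995, so τ_n = 0.654908.
Rearranging for μ₀: μ₀ = (μ_n·τ_n − τ_data·x̄)/τ₀ = (-10.2225·0.654908 − 0.645995·-10.1) / 0.008913 = -0.170248/0.008913 ≈ -19.1.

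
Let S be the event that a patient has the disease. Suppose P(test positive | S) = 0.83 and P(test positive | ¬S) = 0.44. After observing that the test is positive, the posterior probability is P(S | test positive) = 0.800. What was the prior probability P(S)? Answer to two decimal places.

Bayes' rule in odds form gives O(S|E) = O(S)·[P(E|S)/P(E|¬S)], hence O(S) = O(S|E)/LR.
Posterior odds = 0.800/(1−0.800) = 4.0000. LR = 0.83/0.44 = 1.8864.
Prior odds = 4.0000/1.8864 = 2.1204, so P(S) = 2.1204/(1+2.1204) ≈ 0.68.

P(S) = 0.68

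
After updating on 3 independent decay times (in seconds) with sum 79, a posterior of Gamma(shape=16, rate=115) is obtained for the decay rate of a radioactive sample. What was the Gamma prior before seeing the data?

Gamma–exponential conjugacy: posterior shape = α + n, posterior rate = β + Σtᵢ.
So α = 16 − 3 = 13 and β = 115 − 79 = 36.

Gamma(shape=13, rate=36)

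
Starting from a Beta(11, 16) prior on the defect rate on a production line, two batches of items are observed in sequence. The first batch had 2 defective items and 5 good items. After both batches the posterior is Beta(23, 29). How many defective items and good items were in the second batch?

10 defective items and 8 good items

Sequential conjugate updates are equivalent to a single update on the pooled data, so total successes = posterior α − prior α and total failures = posterior β − prior β.
Total across both batches: 23−11=12 defective items, 29−16=13 good items.
Subtract the first batch: 12−2=10 defective items and 13−5=8 good items.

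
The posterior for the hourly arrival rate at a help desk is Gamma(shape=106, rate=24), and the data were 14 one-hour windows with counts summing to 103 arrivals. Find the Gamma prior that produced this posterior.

Gamma(shape=3, rate=10)

A Gamma(α, β) prior (rate parametrization) on a Poisson rate with n observations summing to S gives posterior Gamma(α+S, β+n).
So α = 106 − 103 = 3 and β = 24 − 14 = 10.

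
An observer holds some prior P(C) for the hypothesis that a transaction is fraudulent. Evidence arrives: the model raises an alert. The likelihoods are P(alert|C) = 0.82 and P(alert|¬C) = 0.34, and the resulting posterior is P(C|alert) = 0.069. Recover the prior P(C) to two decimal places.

Bayes' rule in odds form gives O(C|E) = O(C)·[P(E|C)/P(E|¬C)], hence O(C) = O(C|E)/LR.
Posterior odds = 0.069/(1−0.069) = 0.0741. LR = 0.82/0.34 = 2.4118.
Prior odds = 0.0741/2.4118 = 0.0307, so P(C) = 0.0307/(1+0.0307) ≈ 0.03.

P(C) = 0.03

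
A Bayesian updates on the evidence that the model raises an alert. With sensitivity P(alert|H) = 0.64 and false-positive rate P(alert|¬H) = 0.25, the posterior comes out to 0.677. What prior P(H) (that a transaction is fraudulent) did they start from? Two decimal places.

Bayes' rule in odds form gives O(H|E) = O(H)·[P(E|H)/P(E|¬H)], hence O(H) = O(H|E)/LR.
Posterior odds = 0.677/(1−0.677) = 2.0960. LR = 0.64/0.25 = 2.5600.
Prior odds = 2.0960/2.5600 = 0.8187, so P(H) = 0.8187/(1+0.8187) ≈ 0.45.

P(H) = 0.45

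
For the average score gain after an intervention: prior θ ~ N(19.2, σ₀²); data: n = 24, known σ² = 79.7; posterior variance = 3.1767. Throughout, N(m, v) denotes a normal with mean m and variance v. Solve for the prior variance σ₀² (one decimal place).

Posterior precision equals prior precision plus data precision: 1/σ_n² = 1/σ₀² + n/σ².
So 1/σ₀² = 1/3.1767 − 24/79.7 = 0.314792 − 0.301129 = 0.013663.
Hence σ₀² = 1/0.013663 ≈ 73.2.

σ₀² = 73.2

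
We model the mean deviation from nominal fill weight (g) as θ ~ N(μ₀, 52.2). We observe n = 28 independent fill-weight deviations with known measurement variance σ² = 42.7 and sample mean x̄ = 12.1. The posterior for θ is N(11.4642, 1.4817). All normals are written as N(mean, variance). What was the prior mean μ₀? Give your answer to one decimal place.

μ₀ = -10.3

With known observation variance, the Normal–Normal posterior has precision τ_n = τ₀ + n/σ² and mean μ_n = (τ₀μ₀ + (n/σ²)x̄)/τ_n.
Here τ₀ = 1/52.2 = 0.019157 and τ_data = 28/42.7 = 0.655738, so τ_n = 0.674895.
Rearranging for μ₀: μ₀ = (μ_n·τ_n − τ_data·x̄)/τ₀ = (11.4642·0.674895 − 0.655738·12.1) / 0.019157 = -0.197299/0.019157 ≈ -10.3.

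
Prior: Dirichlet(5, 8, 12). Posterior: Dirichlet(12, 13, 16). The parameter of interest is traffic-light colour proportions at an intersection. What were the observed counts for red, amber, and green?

For a Dirichlet(α) prior with multinomial counts c, the posterior is Dirichlet(α + c) componentwise.
Counts are posterior − prior componentwise: 12−5=7, 13−8=5, 16−12=4.

counts (7, 5, 4)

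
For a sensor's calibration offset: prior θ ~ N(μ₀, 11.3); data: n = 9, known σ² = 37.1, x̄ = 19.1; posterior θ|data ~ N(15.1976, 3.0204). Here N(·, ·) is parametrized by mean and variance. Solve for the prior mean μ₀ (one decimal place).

The posterior mean is a precision-weighted average: μ_n = (τ₀μ₀ + τ_data·x̄)/(τ₀+τ_data), with τ₀=1/σ₀² and τ_data=n/σ².
Here τ₀ = 1/11.3 = 0.088496 and τ_data = 9/37.1 = 0.242588, so τ_n = 0.331084.
Rearranging for μ₀: μ₀ = (μ_n·τ_n − τ_data·x̄)/τ₀ = (15.1976·0.331084 − 0.242588·19.1) / 0.088496 = 0.398251/0.088496 ≈ 4.5.

μ₀ = 4.5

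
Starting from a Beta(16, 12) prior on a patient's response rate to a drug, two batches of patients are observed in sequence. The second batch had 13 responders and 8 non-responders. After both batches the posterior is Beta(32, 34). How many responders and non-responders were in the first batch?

3 responders and 14 non-responders

Sequential conjugate updates are equivalent to a single update on the pooled data, so total successes = posterior α − prior α and total failures = posterior β − prior β.
Total across both batches: 32−16=16 responders, 34−12=22 non-responders.
Subtract the second batch: 16−13=3 responders and 22−8=14 non-responders.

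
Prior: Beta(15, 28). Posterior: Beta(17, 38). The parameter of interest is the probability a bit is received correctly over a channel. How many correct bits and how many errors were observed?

2 correct bits and 10 errors

A Beta(a, b) prior with s successes and f failures in binomial data gives a Beta(a+s, b+f) posterior.
Match parameters: s=17−15=2, f=38−28=10.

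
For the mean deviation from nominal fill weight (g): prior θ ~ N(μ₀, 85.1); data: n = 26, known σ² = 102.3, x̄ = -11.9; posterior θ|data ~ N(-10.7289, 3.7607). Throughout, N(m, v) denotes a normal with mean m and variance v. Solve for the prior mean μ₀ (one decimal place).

μ₀ = 14.6

With known observation variance, the Normal–Normal posterior has precision τ_n = τ₀ + n/σ² and mean μ_n = (τ₀μ₀ + (n/σ²)x̄)/τ_n.
Here τ₀ = 1/85.1 = 0.011751 and τ_data = 26/102.3 = 0.254154, so τ_n = 0.265905.
Rearranging for μ₀: μ₀ = (μ_n·τ_n − τ_data·x̄)/τ₀ = (-10.7289·0.265905 − 0.254154·-11.9) / 0.011751 = 0.171564/0.011751 ≈ 14.6.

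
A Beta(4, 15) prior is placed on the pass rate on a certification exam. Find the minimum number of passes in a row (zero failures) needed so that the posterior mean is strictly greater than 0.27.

After k passes and 0 failures the posterior is Beta(4+k, 15), with mean (4+k)/(4+15+k).
Set (4+k)/(19+k) > 0.27 and solve: k > (0.27·19 − 4)/(1 − 0.27) = 1.548.
The smallest integer exceeding 1.548 is 2, and checking k=2: (6)/(21) = 0.2857 > 0.27.

k = 2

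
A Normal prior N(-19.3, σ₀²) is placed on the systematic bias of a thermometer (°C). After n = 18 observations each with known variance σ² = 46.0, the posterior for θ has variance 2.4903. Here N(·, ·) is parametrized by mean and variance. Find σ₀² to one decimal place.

Posterior precision equals prior precision plus data precision: 1/σ_n² = 1/σ₀² + n/σ².
So 1/σ₀² = 1/2.4903 − 18/46.0 = 0.401558 − 0.391304 = 0.010254.
Hence σ₀² = 1/0.010254 ≈ 97.5.

σ₀² = 97.5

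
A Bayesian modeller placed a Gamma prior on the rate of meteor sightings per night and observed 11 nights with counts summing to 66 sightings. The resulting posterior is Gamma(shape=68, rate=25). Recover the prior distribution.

Gamma–Poisson conjugacy: posterior shape = α + Σxᵢ, posterior rate = β + n.
So α = 68 − 66 = 2 and β = 25 − 11 = 14.

Gamma(shape=2, rate=14)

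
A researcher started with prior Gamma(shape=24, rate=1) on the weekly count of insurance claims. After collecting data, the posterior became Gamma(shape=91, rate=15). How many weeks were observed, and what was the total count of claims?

n = 14 weeks with total 67 claims

A Gamma(α, β) prior (rate parametrization) on a Poisson rate with n observations summing to S gives posterior Gamma(α+S, β+n).
Matching: Σxᵢ = 91 − 24 = 67 and n = 15 − 1 = 14.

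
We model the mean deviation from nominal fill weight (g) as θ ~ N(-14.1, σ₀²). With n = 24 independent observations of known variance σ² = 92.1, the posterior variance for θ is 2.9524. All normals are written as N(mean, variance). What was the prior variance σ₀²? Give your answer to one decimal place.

Posterior precision equals prior precision plus data precision: 1/σ_n² = 1/σ₀² + n/σ².
So 1/σ₀² = 1/2.9524 − 24/92.1 = 0.338707 − 0.260586 = 0.078121.
Hence σ₀² = 1/0.078121 ≈ 12.8.

σ₀² = 12.8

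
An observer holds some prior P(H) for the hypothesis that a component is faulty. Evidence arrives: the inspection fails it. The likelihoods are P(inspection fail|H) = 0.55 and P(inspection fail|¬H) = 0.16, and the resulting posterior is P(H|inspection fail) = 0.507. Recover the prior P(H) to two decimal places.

P(H) = 0.23

Bayes' rule in odds form gives O(H|E) = O(H)·[P(E|H)/P(E|¬H)], hence O(H) = O(H|E)/LR.
Posterior odds = 0.507/(1−0.507) = 1.0284. LR = 0.55/0.16 = 3.4375.
Prior odds = 1.0284/3.4375 = 0.2992, so P(H) = 0.2992/(1+0.2992) ≈ 0.23.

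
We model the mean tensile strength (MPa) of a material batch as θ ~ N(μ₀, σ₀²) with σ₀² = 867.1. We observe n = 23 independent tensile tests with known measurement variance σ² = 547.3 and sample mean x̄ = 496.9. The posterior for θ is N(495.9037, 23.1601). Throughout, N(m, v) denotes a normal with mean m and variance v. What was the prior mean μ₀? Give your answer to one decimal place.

μ₀ = 459.6

With known observation variance, the Normal–Normal posterior has precision τ_n = τ₀ + n/σ² and mean μ_n = (τ₀μ₀ + (n/σ²)x̄)/τ_n.
Here τ₀ = 1/867.1 = 0.001153 and τ_data = 23/547.3 = 0.042024, so τ_n = 0.043177.
Rearranging for μ₀: μ₀ = (μ_n·τ_n − τ_data·x̄)/τ₀ = (495.9037·0.043177 − 0.042024·496.9) / 0.001153 = 0.529908/0.001153 ≈ 459.6.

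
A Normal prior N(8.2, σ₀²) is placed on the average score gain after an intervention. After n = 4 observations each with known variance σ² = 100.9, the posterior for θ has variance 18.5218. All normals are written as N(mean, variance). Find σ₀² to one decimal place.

Posterior precision equals prior precision plus data precision: 1/σ_n² = 1/σ₀² + n/σ².
So 1/σ₀² = 1/18.5218 − 4/100.9 = 0.053990 − 0.039643 = 0.014347.
Hence σ₀² = 1/0.014347 ≈ 69.7.

σ₀² = 69.7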